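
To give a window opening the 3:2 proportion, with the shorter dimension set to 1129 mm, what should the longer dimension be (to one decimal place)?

3:2 = 1.50000.
Longer side = 1129 × 1.50000 ≈ 1693.500 → 1693.5 mm.

1693.5 mm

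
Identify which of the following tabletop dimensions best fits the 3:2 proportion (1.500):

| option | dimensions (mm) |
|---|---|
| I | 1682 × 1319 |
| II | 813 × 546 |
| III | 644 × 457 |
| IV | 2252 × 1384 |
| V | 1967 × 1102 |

II

Target 3:2 ≈ 1.500.
I: 1.275 (Δ0.225)  II: 1.489 (Δ0.011)  III: 1.409 (Δ0.091)  IV: 1.627 (Δ0.127)  V: 1.785 (Δ0.285)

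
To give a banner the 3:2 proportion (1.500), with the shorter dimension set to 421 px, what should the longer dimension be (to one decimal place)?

3:2 = 1.50000.
Longer side = 421 × 1.50000 ≈ 631.500 → 631.5 px.

631.5 px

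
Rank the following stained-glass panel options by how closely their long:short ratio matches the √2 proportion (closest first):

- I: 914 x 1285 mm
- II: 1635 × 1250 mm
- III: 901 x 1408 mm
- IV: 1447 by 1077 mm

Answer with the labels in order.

I, IV, II, III

I: 1285/914 ≈ 1.406 → |1.406 − 1.414| = 0.008
II: 1635/1250 ≈ 1.308 → |1.308 − 1.414| = 0.106
III: 1408/901 ≈ 1.563 → |1.563 − 1.414| = 0.149
IV: 1447/1077 ≈ 1.344 → |1.344 − 1.414| = 0.070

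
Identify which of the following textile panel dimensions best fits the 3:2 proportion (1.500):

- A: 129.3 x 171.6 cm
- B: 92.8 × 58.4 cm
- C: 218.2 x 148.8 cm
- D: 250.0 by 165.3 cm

D

Ratios (long/short): A ≈ 1.327; B ≈ 1.589; C ≈ 1.466; D ≈ 1.512.
3:2 ≈ 1.500; option D is nearest (Δ 0.012).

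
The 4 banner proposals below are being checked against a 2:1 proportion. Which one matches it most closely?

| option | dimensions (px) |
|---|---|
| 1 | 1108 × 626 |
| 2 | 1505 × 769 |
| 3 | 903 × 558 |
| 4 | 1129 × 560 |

4

Target 2:1 ≈ 2.000.
1: 1.770 (Δ0.230)  2: 1.957 (Δ0.043)  3: 1.618 (Δ0.382)  4: 2.016 (Δ0.016)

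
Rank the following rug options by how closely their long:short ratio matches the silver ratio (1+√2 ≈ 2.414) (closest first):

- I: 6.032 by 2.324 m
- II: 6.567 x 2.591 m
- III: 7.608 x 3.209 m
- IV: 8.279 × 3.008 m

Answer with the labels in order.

Ratios: I = 6.032 / 2.324 ≈ 2.596; II = 6.567 / 2.591 ≈ 2.535; III = 7.608 / 3.209 ≈ 2.371; IV = 8.279 / 3.008 ≈ 2.752.
|Δ from 2.414|: I 0.182; II 0.121; III 0.043; IV 0.338.

III, II, I, IV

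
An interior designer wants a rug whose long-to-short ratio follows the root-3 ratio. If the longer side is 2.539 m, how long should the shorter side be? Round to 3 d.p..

root-3 ≈ 1.73205.
Shorter side = 2.539 ÷ 1.73205 ≈ 1.46589 → 1.466 m.

1.466 m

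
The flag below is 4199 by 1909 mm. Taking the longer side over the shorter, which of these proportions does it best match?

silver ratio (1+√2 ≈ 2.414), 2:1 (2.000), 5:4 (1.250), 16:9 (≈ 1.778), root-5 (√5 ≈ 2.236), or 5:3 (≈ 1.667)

Ratio = 4199 / 1909 ≈ 2.200.
Distances: silver ratio 2.414 (Δ 0.214); 2:1 2.000 (Δ 0.200); 5:4 1.250 (Δ 0.950); 16:9 1.778 (Δ 0.422); root-5 2.236 (Δ 0.036); 5:3 1.667 (Δ 0.533).

root-5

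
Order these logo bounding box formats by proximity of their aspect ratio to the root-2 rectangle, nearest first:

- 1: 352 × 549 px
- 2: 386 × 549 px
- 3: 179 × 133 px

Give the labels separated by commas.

2, 3, 1

Ratios: 1 = 549 / 352 ≈ 1.560; 2 = 549 / 386 ≈ 1.422; 3 = 179 / 133 ≈ 1.346.
|Δ from 1.414|: 1 0.146; 2 0.008; 3 0.068.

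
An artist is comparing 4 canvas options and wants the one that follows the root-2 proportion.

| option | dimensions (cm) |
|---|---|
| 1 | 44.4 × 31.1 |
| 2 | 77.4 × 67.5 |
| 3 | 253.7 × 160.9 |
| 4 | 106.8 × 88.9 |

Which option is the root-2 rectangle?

1

Ratios (long/short): 1 ≈ 1.428; 2 ≈ 1.147; 3 ≈ 1.577; 4 ≈ 1.201.
root-2 ≈ 1.414; option 1 is nearest (Δ 0.014).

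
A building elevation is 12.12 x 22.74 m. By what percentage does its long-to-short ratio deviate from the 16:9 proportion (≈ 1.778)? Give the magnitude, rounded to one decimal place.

Ratio = 22.74 / 12.12 ≈ 1.8762.
Ideal 16:9 ≈ 1.7778. |1.8762 − 1.7778| / 1.7778 ≈ 5.53% → 5.5%.

5.5%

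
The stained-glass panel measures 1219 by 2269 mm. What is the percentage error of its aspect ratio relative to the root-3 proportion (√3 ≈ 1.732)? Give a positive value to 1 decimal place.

Ratio = 2269 / 1219 ≈ 1.8614.
Ideal root-3 ≈ 1.7321. |1.8614 − 1.7321| / 1.7321 ≈ 7.46% → 7.5%.

7.5%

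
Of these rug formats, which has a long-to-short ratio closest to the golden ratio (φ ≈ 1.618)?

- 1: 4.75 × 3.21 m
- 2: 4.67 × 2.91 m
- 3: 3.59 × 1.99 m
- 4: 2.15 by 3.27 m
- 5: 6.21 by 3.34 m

2

Ratios (long/short): 1 ≈ 1.480; 2 ≈ 1.605; 3 ≈ 1.804; 4 ≈ 1.521; 5 ≈ 1.859.
golden ratio ≈ 1.618; option 2 is nearest (Δ 0.013).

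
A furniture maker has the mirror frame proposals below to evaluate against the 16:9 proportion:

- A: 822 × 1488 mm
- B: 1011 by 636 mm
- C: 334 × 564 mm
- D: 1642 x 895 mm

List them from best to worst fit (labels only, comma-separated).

Ratios: A = 1488 / 822 ≈ 1.810; B = 1011 / 636 ≈ 1.590; C = 564 / 334 ≈ 1.689; D = 1642 / 895 ≈ 1.835.
|Δ from 1.778|: A 0.032; B 0.188; C 0.089; D 0.057.

A, D, C, B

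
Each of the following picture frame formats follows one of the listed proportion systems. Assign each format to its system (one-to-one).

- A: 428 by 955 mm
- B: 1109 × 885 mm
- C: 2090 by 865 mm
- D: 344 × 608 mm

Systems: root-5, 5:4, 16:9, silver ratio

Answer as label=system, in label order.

Ratios: A ≈ 2.231; B ≈ 1.253; C ≈ 2.416; D ≈ 1.767.
Targets: root-5 ≈ 2.236; 5:4 ≈ 1.250; 16:9 ≈ 1.778; silver ratio ≈ 2.414.

A=root-5, B=5:4, C=silver ratio, D=16:9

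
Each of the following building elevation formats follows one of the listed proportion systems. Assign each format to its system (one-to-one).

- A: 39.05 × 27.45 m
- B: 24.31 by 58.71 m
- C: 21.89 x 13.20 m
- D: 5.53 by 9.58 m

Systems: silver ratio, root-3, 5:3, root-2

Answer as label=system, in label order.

A = 39.05/27.45 ≈ 1.423 → root-2 (1.414)
B = 58.71/24.31 ≈ 2.415 → silver ratio (2.414)
C = 21.89/13.20 ≈ 1.658 → 5:3 (1.667)
D = 9.58/5.53 ≈ 1.732 → root-3 (1.732)

A=root-2, B=silver ratio, C=5:3, D=root-3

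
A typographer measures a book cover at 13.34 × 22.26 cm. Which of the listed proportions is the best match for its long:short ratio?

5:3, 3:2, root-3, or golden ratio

Ratio = 22.26 / 13.34 ≈ 1.669.
Distances: 5:3 1.667 (Δ 0.002); 3:2 1.500 (Δ 0.169); root-3 1.732 (Δ 0.063); golden ratio 1.618 (Δ 0.051).

5:3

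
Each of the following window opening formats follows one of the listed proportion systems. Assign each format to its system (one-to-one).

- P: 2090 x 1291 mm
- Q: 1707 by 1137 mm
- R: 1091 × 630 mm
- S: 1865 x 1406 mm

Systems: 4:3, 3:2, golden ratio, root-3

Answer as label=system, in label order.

P = 2090/1291 ≈ 1.619 → golden ratio (1.618)
Q = 1707/1137 ≈ 1.501 → 3:2 (1.500)
R = 1091/630 ≈ 1.732 → root-3 (1.732)
S = 1865/1406 ≈ 1.326 → 4:3 (1.333)

P=golden ratio, Q=3:2, R=root-3, S=4:3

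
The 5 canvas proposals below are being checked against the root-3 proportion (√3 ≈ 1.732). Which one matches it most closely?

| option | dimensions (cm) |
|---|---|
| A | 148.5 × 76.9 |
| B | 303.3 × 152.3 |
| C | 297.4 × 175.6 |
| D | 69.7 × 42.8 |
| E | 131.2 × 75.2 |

E

Target root-3 ≈ 1.732.
A: 1.931 (Δ0.199)  B: 1.991 (Δ0.259)  C: 1.694 (Δ0.038)  D: 1.629 (Δ0.103)  E: 1.745 (Δ0.013)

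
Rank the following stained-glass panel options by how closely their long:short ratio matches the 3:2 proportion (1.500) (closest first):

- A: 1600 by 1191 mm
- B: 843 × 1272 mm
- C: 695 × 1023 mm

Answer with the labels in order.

Ratios: A = 1600 / 1191 ≈ 1.343; B = 1272 / 843 ≈ 1.509; C = 1023 / 695 ≈ 1.472.
|Δ from 1.500|: A 0.157; B 0.009; C 0.028.

B, C, A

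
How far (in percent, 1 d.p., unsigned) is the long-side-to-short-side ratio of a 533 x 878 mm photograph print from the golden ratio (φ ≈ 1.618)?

1.8%

Ratio = 878 / 533 ≈ 1.6473.
Ideal golden ratio ≈ 1.6180. |1.6473 − 1.6180| / 1.6180 ≈ 1.81% → 1.8%.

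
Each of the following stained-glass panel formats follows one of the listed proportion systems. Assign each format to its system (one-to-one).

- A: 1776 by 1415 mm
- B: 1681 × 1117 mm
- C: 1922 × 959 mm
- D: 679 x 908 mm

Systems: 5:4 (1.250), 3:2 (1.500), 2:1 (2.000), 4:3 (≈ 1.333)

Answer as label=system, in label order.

A=5:4, B=3:2, C=2:1, D=4:3

Ratios: A ≈ 1.255; B ≈ 1.505; C ≈ 2.004; D ≈ 1.337.
Targets: 5:4 ≈ 1.250; 3:2 ≈ 1.500; 2:1 ≈ 2.000; 4:3 ≈ 1.333.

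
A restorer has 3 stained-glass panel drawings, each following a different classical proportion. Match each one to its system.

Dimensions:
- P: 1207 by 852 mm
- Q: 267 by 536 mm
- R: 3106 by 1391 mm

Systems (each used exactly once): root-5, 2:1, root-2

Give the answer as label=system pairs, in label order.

P = 1207/852 ≈ 1.417 → root-2 (1.414)
Q = 536/267 ≈ 2.007 → 2:1 (2.000)
R = 3106/1391 ≈ 2.233 → root-5 (2.236)

P=root-2, Q=2:1, R=root-5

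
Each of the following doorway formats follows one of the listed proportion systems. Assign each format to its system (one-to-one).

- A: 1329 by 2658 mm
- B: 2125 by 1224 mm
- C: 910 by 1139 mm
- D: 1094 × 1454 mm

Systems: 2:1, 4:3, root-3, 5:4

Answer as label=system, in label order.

A=2:1, B=root-3, C=5:4, D=4:3

A = 2658/1329 ≈ 2.000 → 2:1 (2.000)
B = 2125/1224 ≈ 1.736 → root-3 (1.732)
C = 1139/910 ≈ 1.252 → 5:4 (1.250)
D = 1454/1094 ≈ 1.329 → 4:3 (1.333)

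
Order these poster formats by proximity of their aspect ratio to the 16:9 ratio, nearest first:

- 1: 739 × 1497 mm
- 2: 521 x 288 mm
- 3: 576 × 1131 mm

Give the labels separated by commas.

2, 3, 1

1: 1497/739 ≈ 2.026 → |2.026 − 1.778| = 0.248
2: 521/288 ≈ 1.809 → |1.809 − 1.778| = 0.031
3: 1131/576 ≈ 1.964 → |1.964 − 1.778| = 0.186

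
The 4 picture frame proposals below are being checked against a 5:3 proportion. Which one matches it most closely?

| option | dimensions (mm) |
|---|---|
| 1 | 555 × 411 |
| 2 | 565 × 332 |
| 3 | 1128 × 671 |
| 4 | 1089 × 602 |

Target 5:3 ≈ 1.667.
1: 1.350 (Δ0.317)  2: 1.702 (Δ0.035)  3: 1.681 (Δ0.014)  4: 1.809 (Δ0.142)

3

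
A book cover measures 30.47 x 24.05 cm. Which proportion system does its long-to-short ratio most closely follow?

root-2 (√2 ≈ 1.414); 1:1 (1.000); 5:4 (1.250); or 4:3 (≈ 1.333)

5:4

Ratio = 30.47 / 24.05 ≈ 1.267.
Distances: root-2 1.414 (Δ 0.147); 1:1 1.000 (Δ 0.267); 5:4 1.250 (Δ 0.017); 4:3 1.333 (Δ 0.066).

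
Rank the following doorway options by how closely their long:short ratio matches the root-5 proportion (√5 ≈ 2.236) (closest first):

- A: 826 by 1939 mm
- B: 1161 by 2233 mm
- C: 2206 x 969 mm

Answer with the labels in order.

C, A, B

A: 1939/826 ≈ 2.347 → |2.347 − 2.236| = 0.111
B: 2233/1161 ≈ 1.923 → |1.923 − 2.236| = 0.313
C: 2206/969 ≈ 2.277 → |2.277 − 2.236| = 0.041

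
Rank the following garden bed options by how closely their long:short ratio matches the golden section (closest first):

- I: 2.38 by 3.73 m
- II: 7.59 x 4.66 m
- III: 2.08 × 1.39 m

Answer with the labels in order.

II, I, III

Ratios: I = 3.73 / 2.38 ≈ 1.567; II = 7.59 / 4.66 ≈ 1.629; III = 2.08 / 1.39 ≈ 1.496.
|Δ from 1.618|: I 0.051; II 0.011; III 0.122.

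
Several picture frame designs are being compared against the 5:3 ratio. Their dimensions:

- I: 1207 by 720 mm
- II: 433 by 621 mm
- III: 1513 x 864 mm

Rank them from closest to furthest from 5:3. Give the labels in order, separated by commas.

I, III, II

I: 1207/720 ≈ 1.676 → |1.676 − 1.667| = 0.009
II: 621/433 ≈ 1.434 → |1.434 − 1.667| = 0.233
III: 1513/864 ≈ 1.751 → |1.751 − 1.667| = 0.084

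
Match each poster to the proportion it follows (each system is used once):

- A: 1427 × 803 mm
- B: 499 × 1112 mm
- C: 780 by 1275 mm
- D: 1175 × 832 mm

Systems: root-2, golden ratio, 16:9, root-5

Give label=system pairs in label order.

Ratios: A ≈ 1.777; B ≈ 2.228; C ≈ 1.635; D ≈ 1.412.
Targets: root-2 ≈ 1.414; golden ratio ≈ 1.618; 16:9 ≈ 1.778; root-5 ≈ 2.236.

A=16:9, B=root-5, C=golden ratio, D=root-2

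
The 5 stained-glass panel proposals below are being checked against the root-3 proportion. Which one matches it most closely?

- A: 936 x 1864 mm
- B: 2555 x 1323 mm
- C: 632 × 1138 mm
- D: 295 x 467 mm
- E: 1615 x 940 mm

E

Target root-3 ≈ 1.732.
A: 1.991 (Δ0.259)  B: 1.931 (Δ0.199)  C: 1.801 (Δ0.069)  D: 1.583 (Δ0.149)  E: 1.718 (Δ0.014)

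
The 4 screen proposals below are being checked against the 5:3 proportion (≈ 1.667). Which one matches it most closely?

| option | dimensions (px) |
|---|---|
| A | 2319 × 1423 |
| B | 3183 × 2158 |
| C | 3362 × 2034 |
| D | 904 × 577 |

Target 5:3 ≈ 1.667.
A: 1.630 (Δ0.037)  B: 1.475 (Δ0.192)  C: 1.653 (Δ0.014)  D: 1.567 (Δ0.100)

C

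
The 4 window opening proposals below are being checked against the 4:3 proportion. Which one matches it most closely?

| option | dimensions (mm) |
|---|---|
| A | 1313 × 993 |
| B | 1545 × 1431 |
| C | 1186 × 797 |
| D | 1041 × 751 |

Target 4:3 ≈ 1.333.
A: 1.322 (Δ0.011)  B: 1.080 (Δ0.253)  C: 1.488 (Δ0.155)  D: 1.386 (Δ0.053)

A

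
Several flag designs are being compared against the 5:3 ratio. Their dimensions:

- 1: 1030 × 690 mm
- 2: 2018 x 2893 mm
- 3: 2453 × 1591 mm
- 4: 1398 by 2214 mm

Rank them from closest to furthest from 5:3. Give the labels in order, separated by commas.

1: 1030/690 ≈ 1.493 → |1.493 − 1.667| = 0.174
2: 2893/2018 ≈ 1.434 → |1.434 − 1.667| = 0.233
3: 2453/1591 ≈ 1.542 → |1.542 − 1.667| = 0.125
4: 2214/1398 ≈ 1.584 → |1.584 − 1.667| = 0.083

4, 3, 1, 2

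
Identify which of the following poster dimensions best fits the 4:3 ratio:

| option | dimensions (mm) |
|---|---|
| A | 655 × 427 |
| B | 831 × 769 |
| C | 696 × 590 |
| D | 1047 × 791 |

D

Target 4:3 ≈ 1.333.
A: 1.534 (Δ0.201)  B: 1.081 (Δ0.252)  C: 1.180 (Δ0.153)  D: 1.324 (Δ0.009)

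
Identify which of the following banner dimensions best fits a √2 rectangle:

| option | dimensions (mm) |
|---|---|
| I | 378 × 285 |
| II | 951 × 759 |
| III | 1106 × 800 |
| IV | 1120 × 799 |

IV

Ratios (long/short): I ≈ 1.326; II ≈ 1.253; III ≈ 1.383; IV ≈ 1.402.
root-2 ≈ 1.414; option IV is nearest (Δ 0.012).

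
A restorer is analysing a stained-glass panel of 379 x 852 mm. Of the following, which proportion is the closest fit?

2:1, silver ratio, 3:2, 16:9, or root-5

852/379 ≈ 2.248. Nearest candidates are root-5 (2.236, off by 0.012) and silver ratio (2.414, off by 0.166).

root-5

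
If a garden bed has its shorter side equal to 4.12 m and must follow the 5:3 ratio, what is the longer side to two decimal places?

6.87 m

5:3 ≈ 1.66667.
Longer side = 4.12 × 1.66667 ≈ 6.8667 → 6.87 m.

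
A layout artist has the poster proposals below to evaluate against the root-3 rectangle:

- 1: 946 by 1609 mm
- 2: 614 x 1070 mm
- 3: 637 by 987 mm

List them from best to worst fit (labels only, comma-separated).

1: 1609/946 ≈ 1.701 → |1.701 − 1.732| = 0.031
2: 1070/614 ≈ 1.743 → |1.743 − 1.732| = 0.011
3: 987/637 ≈ 1.549 → |1.549 − 1.732| = 0.183

2, 1, 3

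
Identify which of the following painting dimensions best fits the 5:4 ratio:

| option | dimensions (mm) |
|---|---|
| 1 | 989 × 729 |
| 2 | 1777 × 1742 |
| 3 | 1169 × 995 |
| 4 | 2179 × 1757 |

Ratios (long/short): 1 ≈ 1.357; 2 ≈ 1.020; 3 ≈ 1.175; 4 ≈ 1.240.
5:4 ≈ 1.250; option 4 is nearest (Δ 0.010).

4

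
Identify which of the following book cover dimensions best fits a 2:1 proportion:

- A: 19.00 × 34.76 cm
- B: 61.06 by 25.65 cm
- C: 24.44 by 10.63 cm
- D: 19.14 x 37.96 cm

D

Target 2:1 ≈ 2.000.
A: 1.829 (Δ0.171)  B: 2.381 (Δ0.381)  C: 2.299 (Δ0.299)  D: 1.983 (Δ0.017)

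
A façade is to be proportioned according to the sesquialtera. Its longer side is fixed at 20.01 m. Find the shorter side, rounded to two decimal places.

3:2 = 1.50000.
Shorter side = 20.01 ÷ 1.50000 ≈ 13.3400 → 13.34 m.

13.34 m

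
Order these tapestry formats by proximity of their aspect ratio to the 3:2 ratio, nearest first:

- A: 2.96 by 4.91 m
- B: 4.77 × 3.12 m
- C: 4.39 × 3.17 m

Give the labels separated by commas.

A: 4.91/2.96 ≈ 1.659 → |1.659 − 1.500| = 0.159
B: 4.77/3.12 ≈ 1.529 → |1.529 − 1.500| = 0.029
C: 4.39/3.17 ≈ 1.385 → |1.385 − 1.500| = 0.115

B, C, A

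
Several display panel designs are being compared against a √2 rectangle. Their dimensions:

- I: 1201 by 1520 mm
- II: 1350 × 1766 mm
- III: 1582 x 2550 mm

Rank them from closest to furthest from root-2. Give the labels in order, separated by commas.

II, I, III

I: 1520/1201 ≈ 1.266 → |1.266 − 1.414| = 0.148
II: 1766/1350 ≈ 1.308 → |1.308 − 1.414| = 0.106
III: 2550/1582 ≈ 1.612 → |1.612 − 1.414| = 0.198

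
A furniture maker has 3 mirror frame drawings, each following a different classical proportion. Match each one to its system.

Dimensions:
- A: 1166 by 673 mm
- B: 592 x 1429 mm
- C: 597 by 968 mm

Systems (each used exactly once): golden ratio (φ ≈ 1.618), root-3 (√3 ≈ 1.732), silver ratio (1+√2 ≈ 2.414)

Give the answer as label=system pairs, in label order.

A = 1166/673 ≈ 1.733 → root-3 (1.732)
B = 1429/592 ≈ 2.414 → silver ratio (2.414)
C = 968/597 ≈ 1.621 → golden ratio (1.618)

A=root-3, B=silver ratio, C=golden ratio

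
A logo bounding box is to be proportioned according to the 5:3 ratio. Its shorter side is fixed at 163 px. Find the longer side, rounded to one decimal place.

5:3 ≈ 1.66667.
Longer side = 163 × 1.66667 ≈ 271.667 → 271.7 px.

271.7 px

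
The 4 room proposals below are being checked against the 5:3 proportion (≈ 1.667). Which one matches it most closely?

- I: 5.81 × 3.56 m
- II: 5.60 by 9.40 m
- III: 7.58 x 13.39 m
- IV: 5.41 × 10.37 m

Target 5:3 ≈ 1.667.
I: 1.632 (Δ0.035)  II: 1.679 (Δ0.012)  III: 1.766 (Δ0.099)  IV: 1.917 (Δ0.250)

II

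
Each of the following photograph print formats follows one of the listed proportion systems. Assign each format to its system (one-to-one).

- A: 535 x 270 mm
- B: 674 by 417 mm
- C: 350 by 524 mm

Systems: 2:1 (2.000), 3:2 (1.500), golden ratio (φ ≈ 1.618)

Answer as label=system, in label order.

A=2:1, B=golden ratio, C=3:2

A = 535/270 ≈ 1.981 → 2:1 (2.000)
B = 674/417 ≈ 1.616 → golden ratio (1.618)
C = 524/350 ≈ 1.497 → 3:2 (1.500)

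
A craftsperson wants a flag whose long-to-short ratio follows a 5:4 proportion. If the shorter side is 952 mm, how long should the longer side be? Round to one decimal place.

5:4 = 1.25000.
Longer side = 952 × 1.25000 ≈ 1190.000 → 1190.0 mm.

1190.0 mm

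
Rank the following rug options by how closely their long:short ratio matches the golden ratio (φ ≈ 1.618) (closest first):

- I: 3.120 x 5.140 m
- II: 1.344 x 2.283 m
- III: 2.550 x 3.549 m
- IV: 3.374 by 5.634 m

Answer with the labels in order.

I, IV, II, III

Ratios: I = 5.140 / 3.120 ≈ 1.647; II = 2.283 / 1.344 ≈ 1.699; III = 3.549 / 2.550 ≈ 1.392; IV = 5.634 / 3.374 ≈ 1.670.
|Δ from 1.618|: I 0.029; II 0.081; III 0.226; IV 0.052.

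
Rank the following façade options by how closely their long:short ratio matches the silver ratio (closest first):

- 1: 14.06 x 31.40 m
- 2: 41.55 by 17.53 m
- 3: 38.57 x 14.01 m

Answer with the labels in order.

2, 1, 3

Ratios: 1 = 31.40 / 14.06 ≈ 2.233; 2 = 41.55 / 17.53 ≈ 2.370; 3 = 38.57 / 14.01 ≈ 2.753.
|Δ from 2.414|: 1 0.181; 2 0.044; 3 0.339.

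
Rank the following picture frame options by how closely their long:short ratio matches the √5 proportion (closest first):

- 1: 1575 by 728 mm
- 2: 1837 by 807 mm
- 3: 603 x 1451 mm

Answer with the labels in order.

Ratios: 1 = 1575 / 728 ≈ 2.163; 2 = 1837 / 807 ≈ 2.276; 3 = 1451 / 603 ≈ 2.406.
|Δ from 2.236|: 1 0.073; 2 0.040; 3 0.170.

2, 1, 3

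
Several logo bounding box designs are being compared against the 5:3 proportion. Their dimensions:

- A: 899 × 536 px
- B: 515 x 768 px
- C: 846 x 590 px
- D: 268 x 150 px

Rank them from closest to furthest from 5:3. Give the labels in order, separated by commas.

A: 899/536 ≈ 1.677 → |1.677 − 1.667| = 0.010
B: 768/515 ≈ 1.491 → |1.491 − 1.667| = 0.176
C: 846/590 ≈ 1.434 → |1.434 − 1.667| = 0.233
D: 268/150 ≈ 1.787 → |1.787 − 1.667| = 0.120

A, D, B, C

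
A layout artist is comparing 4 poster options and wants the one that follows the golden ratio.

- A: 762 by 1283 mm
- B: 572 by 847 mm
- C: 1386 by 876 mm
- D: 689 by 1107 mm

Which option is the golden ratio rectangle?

D

Ratios (long/short): A ≈ 1.684; B ≈ 1.481; C ≈ 1.582; D ≈ 1.607.
golden ratio ≈ 1.618; option D is nearest (Δ 0.011).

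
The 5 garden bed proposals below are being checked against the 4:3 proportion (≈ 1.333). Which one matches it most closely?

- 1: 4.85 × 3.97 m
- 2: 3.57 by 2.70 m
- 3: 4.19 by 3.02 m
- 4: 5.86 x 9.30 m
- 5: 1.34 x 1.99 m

Target 4:3 ≈ 1.333.
1: 1.222 (Δ0.111)  2: 1.322 (Δ0.011)  3: 1.387 (Δ0.054)  4: 1.587 (Δ0.254)  5: 1.485 (Δ0.152)

2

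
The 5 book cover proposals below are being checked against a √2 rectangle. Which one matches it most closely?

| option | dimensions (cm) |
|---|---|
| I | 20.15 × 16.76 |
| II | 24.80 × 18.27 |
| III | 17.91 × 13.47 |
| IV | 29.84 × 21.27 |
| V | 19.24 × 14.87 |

IV

Target root-2 ≈ 1.414.
I: 1.202 (Δ0.212)  II: 1.357 (Δ0.057)  III: 1.330 (Δ0.084)  IV: 1.403 (Δ0.011)  V: 1.294 (Δ0.120)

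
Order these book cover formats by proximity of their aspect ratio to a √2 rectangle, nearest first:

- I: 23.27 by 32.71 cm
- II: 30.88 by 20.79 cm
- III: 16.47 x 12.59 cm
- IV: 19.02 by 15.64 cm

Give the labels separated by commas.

I: 32.71/23.27 ≈ 1.406 → |1.406 − 1.414| = 0.008
II: 30.88/20.79 ≈ 1.485 → |1.485 − 1.414| = 0.071
III: 16.47/12.59 ≈ 1.308 → |1.308 − 1.414| = 0.106
IV: 19.02/15.64 ≈ 1.216 → |1.216 − 1.414| = 0.198

I, II, III, IV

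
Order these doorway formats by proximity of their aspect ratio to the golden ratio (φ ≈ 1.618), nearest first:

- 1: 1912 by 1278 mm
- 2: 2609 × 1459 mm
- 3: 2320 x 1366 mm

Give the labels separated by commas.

3, 1, 2

1: 1912/1278 ≈ 1.496 → |1.496 − 1.618| = 0.122
2: 2609/1459 ≈ 1.788 → |1.788 − 1.618| = 0.170
3: 2320/1366 ≈ 1.698 → |1.698 − 1.618| = 0.080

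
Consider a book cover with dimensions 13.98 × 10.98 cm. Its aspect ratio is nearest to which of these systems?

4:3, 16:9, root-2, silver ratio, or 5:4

5:4

13.98/10.98 ≈ 1.273. Nearest candidates are 5:4 (1.250, off by 0.023) and 4:3 (1.333, off by 0.060).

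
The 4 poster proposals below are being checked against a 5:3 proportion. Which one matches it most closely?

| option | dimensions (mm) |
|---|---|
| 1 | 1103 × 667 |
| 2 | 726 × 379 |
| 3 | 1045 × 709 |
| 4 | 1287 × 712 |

1

Ratios (long/short): 1 ≈ 1.654; 2 ≈ 1.916; 3 ≈ 1.474; 4 ≈ 1.808.
5:3 ≈ 1.667; option 1 is nearest (Δ 0.013).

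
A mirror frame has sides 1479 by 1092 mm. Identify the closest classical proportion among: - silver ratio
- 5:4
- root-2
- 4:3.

Ratio = 1479 / 1092 ≈ 1.354.
Distances: silver ratio 2.414 (Δ 1.060); 5:4 1.250 (Δ 0.104); root-2 1.414 (Δ 0.060); 4:3 1.333 (Δ 0.021).

4:3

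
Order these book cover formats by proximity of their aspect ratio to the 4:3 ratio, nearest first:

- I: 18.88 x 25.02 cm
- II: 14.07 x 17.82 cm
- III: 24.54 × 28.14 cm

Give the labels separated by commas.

I, II, III

I: 25.02/18.88 ≈ 1.325 → |1.325 − 1.333| = 0.008
II: 17.82/14.07 ≈ 1.267 → |1.267 − 1.333| = 0.066
III: 28.14/24.54 ≈ 1.147 → |1.147 − 1.333| = 0.186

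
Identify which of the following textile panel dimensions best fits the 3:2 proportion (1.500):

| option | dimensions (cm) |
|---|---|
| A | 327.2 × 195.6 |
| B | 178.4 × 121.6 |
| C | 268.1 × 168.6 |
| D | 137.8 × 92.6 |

D

Ratios (long/short): A ≈ 1.673; B ≈ 1.467; C ≈ 1.590; D ≈ 1.488.
3:2 ≈ 1.500; option D is nearest (Δ 0.012).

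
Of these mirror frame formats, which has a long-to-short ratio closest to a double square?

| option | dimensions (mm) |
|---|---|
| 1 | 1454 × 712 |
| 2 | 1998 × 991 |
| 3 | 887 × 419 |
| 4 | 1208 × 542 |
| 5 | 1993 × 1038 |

2

Ratios (long/short): 1 ≈ 2.042; 2 ≈ 2.016; 3 ≈ 2.117; 4 ≈ 2.229; 5 ≈ 1.920.
2:1 ≈ 2.000; option 2 is nearest (Δ 0.016).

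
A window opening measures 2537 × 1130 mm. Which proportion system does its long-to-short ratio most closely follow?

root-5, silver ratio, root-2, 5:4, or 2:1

Ratio = 2537 / 1130 ≈ 2.245.
Distances: root-5 2.236 (Δ 0.009); silver ratio 2.414 (Δ 0.169); root-2 1.414 (Δ 0.831); 5:4 1.250 (Δ 0.995); 2:1 2.000 (Δ 0.245).

root-5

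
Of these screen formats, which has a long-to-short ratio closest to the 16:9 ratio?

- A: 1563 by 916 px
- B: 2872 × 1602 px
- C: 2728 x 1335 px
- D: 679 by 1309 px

B

Target 16:9 ≈ 1.778.
A: 1.706 (Δ0.072)  B: 1.793 (Δ0.015)  C: 2.043 (Δ0.265)  D: 1.928 (Δ0.150)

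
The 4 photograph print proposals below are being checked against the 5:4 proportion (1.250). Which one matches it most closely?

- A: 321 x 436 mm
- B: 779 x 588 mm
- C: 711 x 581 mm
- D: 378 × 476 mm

Ratios (long/short): A ≈ 1.358; B ≈ 1.325; C ≈ 1.224; D ≈ 1.259.
5:4 ≈ 1.250; option D is nearest (Δ 0.009).

D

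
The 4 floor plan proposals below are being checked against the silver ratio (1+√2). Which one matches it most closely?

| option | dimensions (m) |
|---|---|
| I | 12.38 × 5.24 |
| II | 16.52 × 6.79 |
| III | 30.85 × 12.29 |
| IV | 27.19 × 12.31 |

II

Target silver ratio ≈ 2.414.
I: 2.363 (Δ0.051)  II: 2.433 (Δ0.019)  III: 2.510 (Δ0.096)  IV: 2.209 (Δ0.205)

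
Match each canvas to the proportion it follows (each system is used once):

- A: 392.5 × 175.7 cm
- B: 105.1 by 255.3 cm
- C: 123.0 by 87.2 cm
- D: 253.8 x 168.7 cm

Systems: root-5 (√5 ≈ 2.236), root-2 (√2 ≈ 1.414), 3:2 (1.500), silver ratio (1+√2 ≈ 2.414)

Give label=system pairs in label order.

Ratios: A ≈ 2.234; B ≈ 2.429; C ≈ 1.411; D ≈ 1.504.
Targets: root-5 ≈ 2.236; root-2 ≈ 1.414; 3:2 ≈ 1.500; silver ratio ≈ 2.414.

A=root-5, B=silver ratio, C=root-2, D=3:2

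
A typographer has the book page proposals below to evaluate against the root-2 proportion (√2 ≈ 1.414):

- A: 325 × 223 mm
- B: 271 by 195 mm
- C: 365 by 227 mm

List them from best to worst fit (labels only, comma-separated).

B, A, C

A: 325/223 ≈ 1.457 → |1.457 − 1.414| = 0.043
B: 271/195 ≈ 1.390 → |1.390 − 1.414| = 0.024
C: 365/227 ≈ 1.608 → |1.608 − 1.414| = 0.194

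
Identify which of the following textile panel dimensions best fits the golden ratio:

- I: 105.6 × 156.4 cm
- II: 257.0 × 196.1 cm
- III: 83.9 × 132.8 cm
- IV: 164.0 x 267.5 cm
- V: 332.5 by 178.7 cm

IV

Ratios (long/short): I ≈ 1.481; II ≈ 1.311; III ≈ 1.583; IV ≈ 1.631; V ≈ 1.861.
golden ratio ≈ 1.618; option IV is nearest (Δ 0.013).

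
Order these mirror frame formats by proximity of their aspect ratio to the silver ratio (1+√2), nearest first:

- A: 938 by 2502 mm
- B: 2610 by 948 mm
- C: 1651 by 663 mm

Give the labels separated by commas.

Ratios: A = 2502 / 938 ≈ 2.667; B = 2610 / 948 ≈ 2.753; C = 1651 / 663 ≈ 2.490.
|Δ from 2.414|: A 0.253; B 0.339; C 0.076.

C, A, B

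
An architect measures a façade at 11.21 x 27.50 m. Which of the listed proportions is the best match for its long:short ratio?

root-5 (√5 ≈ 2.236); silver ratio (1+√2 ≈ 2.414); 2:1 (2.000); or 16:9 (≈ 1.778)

silver ratio

27.50/11.21 ≈ 2.453. Nearest candidates are silver ratio (2.414, off by 0.039) and root-5 (2.236, off by 0.217).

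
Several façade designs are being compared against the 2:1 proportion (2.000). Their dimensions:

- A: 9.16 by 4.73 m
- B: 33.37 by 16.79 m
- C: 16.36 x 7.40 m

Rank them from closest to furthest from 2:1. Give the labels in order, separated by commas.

A: 9.16/4.73 ≈ 1.937 → |1.937 − 2.000| = 0.063
B: 33.37/16.79 ≈ 1.987 → |1.987 − 2.000| = 0.013
C: 16.36/7.40 ≈ 2.211 → |2.211 − 2.000| = 0.211

B, A, C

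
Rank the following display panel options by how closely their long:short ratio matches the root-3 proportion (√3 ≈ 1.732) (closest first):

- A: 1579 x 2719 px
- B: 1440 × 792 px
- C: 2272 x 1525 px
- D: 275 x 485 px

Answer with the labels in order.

A, D, B, C

A: 2719/1579 ≈ 1.722 → |1.722 − 1.732| = 0.010
B: 1440/792 ≈ 1.818 → |1.818 − 1.732| = 0.086
C: 2272/1525 ≈ 1.490 → |1.490 − 1.732| = 0.242
D: 485/275 ≈ 1.764 → |1.764 − 1.732| = 0.032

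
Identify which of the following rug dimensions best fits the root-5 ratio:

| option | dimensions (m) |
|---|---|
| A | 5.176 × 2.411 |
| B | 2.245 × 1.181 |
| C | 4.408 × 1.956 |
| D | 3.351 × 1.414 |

C

Ratios (long/short): A ≈ 2.147; B ≈ 1.901; C ≈ 2.254; D ≈ 2.370.
root-5 ≈ 2.236; option C is nearest (Δ 0.018).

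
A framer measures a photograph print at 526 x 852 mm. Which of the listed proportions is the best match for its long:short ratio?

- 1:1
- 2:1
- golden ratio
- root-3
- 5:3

golden ratio

852/526 ≈ 1.620. Nearest candidates are golden ratio (1.618, off by 0.002) and 5:3 (1.667, off by 0.047).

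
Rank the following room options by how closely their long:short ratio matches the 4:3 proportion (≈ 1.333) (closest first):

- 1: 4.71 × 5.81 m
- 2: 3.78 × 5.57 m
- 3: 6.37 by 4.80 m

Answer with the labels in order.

3, 1, 2

Ratios: 1 = 5.81 / 4.71 ≈ 1.234; 2 = 5.57 / 3.78 ≈ 1.474; 3 = 6.37 / 4.80 ≈ 1.327.
|Δ from 1.333|: 1 0.099; 2 0.141; 3 0.006.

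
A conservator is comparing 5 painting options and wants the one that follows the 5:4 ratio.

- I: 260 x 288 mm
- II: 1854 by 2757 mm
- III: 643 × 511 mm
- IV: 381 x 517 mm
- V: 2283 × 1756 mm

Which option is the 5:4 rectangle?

Target 5:4 ≈ 1.250.
I: 1.108 (Δ0.142)  II: 1.487 (Δ0.237)  III: 1.258 (Δ0.008)  IV: 1.357 (Δ0.107)  V: 1.300 (Δ0.050)

III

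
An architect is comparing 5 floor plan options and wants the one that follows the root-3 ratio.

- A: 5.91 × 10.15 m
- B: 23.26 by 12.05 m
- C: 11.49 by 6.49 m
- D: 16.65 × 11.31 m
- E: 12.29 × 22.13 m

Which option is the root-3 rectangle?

A

Target root-3 ≈ 1.732.
A: 1.717 (Δ0.015)  B: 1.930 (Δ0.198)  C: 1.770 (Δ0.038)  D: 1.472 (Δ0.260)  E: 1.801 (Δ0.069)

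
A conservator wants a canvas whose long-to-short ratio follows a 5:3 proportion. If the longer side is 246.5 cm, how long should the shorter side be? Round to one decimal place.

147.9 cm

5:3 ≈ 1.66667.
Shorter side = 246.5 ÷ 1.66667 ≈ 147.900 → 147.9 cm.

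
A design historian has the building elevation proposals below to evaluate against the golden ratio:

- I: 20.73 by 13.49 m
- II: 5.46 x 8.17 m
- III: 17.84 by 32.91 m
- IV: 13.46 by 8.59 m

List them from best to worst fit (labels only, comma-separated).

I: 20.73/13.49 ≈ 1.537 → |1.537 − 1.618| = 0.081
II: 8.17/5.46 ≈ 1.496 → |1.496 − 1.618| = 0.122
III: 32.91/17.84 ≈ 1.845 → |1.845 − 1.618| = 0.227
IV: 13.46/8.59 ≈ 1.567 → |1.567 − 1.618| = 0.051

IV, I, II, III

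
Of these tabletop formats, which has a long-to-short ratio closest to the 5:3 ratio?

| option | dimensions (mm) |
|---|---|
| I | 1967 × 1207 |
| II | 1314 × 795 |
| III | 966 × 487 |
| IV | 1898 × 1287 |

II

Ratios (long/short): I ≈ 1.630; II ≈ 1.653; III ≈ 1.984; IV ≈ 1.475.
5:3 ≈ 1.667; option II is nearest (Δ 0.014).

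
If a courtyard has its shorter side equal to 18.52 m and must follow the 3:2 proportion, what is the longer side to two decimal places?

27.78 m

3:2 = 1.50000.
Longer side = 18.52 × 1.50000 ≈ 27.7800 → 27.78 m.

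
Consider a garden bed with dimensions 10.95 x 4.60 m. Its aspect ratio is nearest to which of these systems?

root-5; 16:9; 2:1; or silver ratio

silver ratio

Ratio = 10.95 / 4.60 ≈ 2.380.
Distances: root-5 2.236 (Δ 0.144); 16:9 1.778 (Δ 0.602); 2:1 2.000 (Δ 0.380); silver ratio 2.414 (Δ 0.034).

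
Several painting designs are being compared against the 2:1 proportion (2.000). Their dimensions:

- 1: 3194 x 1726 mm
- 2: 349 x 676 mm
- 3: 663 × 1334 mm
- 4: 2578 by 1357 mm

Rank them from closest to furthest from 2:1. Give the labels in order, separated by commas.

Ratios: 1 = 3194 / 1726 ≈ 1.851; 2 = 676 / 349 ≈ 1.937; 3 = 1334 / 663 ≈ 2.012; 4 = 2578 / 1357 ≈ 1.900.
|Δ from 2.000|: 1 0.149; 2 0.063; 3 0.012; 4 0.100.

3, 2, 4, 1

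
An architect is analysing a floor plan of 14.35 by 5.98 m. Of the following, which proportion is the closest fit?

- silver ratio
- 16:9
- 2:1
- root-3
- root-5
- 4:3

Ratio = 14.35 / 5.98 ≈ 2.400.
Distances: silver ratio 2.414 (Δ 0.014); 16:9 1.778 (Δ 0.622); 2:1 2.000 (Δ 0.400); root-3 1.732 (Δ 0.668); root-5 2.236 (Δ 0.164); 4:3 1.333 (Δ 1.067).

silver ratio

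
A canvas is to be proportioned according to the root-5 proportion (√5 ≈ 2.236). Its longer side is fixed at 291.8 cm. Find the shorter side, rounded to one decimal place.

130.5 cm

root-5 ≈ 2.23607.
Shorter side = 291.8 ÷ 2.23607 ≈ 130.497 → 130.5 cm.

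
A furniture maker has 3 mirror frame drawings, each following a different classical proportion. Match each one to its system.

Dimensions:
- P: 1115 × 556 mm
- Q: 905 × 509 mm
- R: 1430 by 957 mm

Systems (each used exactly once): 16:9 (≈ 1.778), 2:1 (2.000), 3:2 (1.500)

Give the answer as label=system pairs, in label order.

P=2:1, Q=16:9, R=3:2

Ratios: P ≈ 2.005; Q ≈ 1.778; R ≈ 1.494.
Targets: 16:9 ≈ 1.778; 2:1 ≈ 2.000; 3:2 ≈ 1.500.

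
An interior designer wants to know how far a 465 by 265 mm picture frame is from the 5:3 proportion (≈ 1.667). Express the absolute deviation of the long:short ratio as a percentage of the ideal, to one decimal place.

5.3%

Ratio = 465 / 265 ≈ 1.7547.
Ideal 5:3 ≈ 1.6667. |1.7547 − 1.6667| / 1.6667 ≈ 5.28% → 5.3%.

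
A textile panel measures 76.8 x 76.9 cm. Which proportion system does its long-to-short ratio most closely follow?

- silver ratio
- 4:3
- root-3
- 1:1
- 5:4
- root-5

1:1

76.9/76.8 ≈ 1.001. Nearest candidates are 1:1 (1.000, off by 0.001) and 5:4 (1.250, off by 0.249).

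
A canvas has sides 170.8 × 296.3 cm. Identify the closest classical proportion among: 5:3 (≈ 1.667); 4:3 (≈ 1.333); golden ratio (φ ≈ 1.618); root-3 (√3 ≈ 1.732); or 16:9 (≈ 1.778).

Ratio = 296.3 / 170.8 ≈ 1.735.
Distances: 5:3 1.667 (Δ 0.068); 4:3 1.333 (Δ 0.402); golden ratio 1.618 (Δ 0.117); root-3 1.732 (Δ 0.003); 16:9 1.778 (Δ 0.043).

root-3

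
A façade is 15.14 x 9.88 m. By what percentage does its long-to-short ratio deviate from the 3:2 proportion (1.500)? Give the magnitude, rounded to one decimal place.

2.2%

Ratio = 15.14 / 9.88 ≈ 1.5324.
Ideal 3:2 = 1.5000. |1.5324 − 1.5000| / 1.5000 ≈ 2.16% → 2.2%.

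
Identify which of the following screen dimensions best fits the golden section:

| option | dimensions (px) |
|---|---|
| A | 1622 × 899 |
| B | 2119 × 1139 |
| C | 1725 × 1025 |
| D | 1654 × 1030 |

D

Ratios (long/short): A ≈ 1.804; B ≈ 1.860; C ≈ 1.683; D ≈ 1.606.
golden ratio ≈ 1.618; option D is nearest (Δ 0.012).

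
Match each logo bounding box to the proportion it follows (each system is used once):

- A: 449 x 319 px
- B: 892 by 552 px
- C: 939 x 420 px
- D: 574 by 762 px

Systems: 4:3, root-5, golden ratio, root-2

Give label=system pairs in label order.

A=root-2, B=golden ratio, C=root-5, D=4:3

A = 449/319 ≈ 1.408 → root-2 (1.414)
B = 892/552 ≈ 1.616 → golden ratio (1.618)
C = 939/420 ≈ 2.236 → root-5 (2.236)
D = 762/574 ≈ 1.328 → 4:3 (1.333)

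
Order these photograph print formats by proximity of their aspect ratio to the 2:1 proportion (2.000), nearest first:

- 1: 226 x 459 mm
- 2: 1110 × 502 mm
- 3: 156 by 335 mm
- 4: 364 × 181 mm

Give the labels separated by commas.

4, 1, 3, 2

Ratios: 1 = 459 / 226 ≈ 2.031; 2 = 1110 / 502 ≈ 2.211; 3 = 335 / 156 ≈ 2.147; 4 = 364 / 181 ≈ 2.011.
|Δ from 2.000|: 1 0.031; 2 0.211; 3 0.147; 4 0.011.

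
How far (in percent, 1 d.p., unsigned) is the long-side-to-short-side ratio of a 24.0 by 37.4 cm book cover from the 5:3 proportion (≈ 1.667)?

Ratio = 37.4 / 24.0 ≈ 1.5583.
Ideal 5:3 ≈ 1.6667. |1.5583 − 1.6667| / 1.6667 ≈ 6.50% → 6.5%.

6.5%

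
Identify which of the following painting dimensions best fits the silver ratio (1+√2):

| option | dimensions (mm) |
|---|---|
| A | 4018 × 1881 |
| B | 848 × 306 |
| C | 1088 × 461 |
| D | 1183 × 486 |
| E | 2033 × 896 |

D

Target silver ratio ≈ 2.414.
A: 2.136 (Δ0.278)  B: 2.771 (Δ0.357)  C: 2.360 (Δ0.054)  D: 2.434 (Δ0.020)  E: 2.269 (Δ0.145)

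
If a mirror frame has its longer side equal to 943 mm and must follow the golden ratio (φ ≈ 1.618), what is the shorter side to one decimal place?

golden ratio ≈ 1.61803.
Shorter side = 943 ÷ 1.61803 ≈ 582.807 → 582.8 mm.

582.8 mm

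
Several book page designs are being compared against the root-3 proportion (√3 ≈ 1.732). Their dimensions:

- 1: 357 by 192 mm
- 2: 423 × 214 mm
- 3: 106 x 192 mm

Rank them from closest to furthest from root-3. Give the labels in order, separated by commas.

Ratios: 1 = 357 / 192 ≈ 1.859; 2 = 423 / 214 ≈ 1.977; 3 = 192 / 106 ≈ 1.811.
|Δ from 1.732|: 1 0.127; 2 0.245; 3 0.079.

3, 1, 2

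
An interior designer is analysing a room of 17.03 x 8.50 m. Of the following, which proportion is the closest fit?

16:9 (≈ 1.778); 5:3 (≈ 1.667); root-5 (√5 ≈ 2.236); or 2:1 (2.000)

Ratio = 17.03 / 8.50 ≈ 2.004.
Distances: 16:9 1.778 (Δ 0.226); 5:3 1.667 (Δ 0.337); root-5 2.236 (Δ 0.232); 2:1 2.000 (Δ 0.004).

2:1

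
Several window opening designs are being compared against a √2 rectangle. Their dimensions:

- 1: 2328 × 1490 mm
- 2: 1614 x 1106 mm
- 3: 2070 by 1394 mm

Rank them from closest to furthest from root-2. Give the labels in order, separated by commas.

1: 2328/1490 ≈ 1.562 → |1.562 − 1.414| = 0.148
2: 1614/1106 ≈ 1.459 → |1.459 − 1.414| = 0.045
3: 2070/1394 ≈ 1.485 → |1.485 − 1.414| = 0.071

2, 3, 1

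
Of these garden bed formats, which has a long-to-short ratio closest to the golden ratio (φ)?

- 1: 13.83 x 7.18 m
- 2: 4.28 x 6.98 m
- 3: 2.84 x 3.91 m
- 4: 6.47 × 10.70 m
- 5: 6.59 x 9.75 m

Target golden ratio ≈ 1.618.
1: 1.926 (Δ0.308)  2: 1.631 (Δ0.013)  3: 1.377 (Δ0.241)  4: 1.654 (Δ0.036)  5: 1.480 (Δ0.138)

2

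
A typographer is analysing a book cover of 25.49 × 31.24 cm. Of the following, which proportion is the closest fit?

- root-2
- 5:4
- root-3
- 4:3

Ratio = 31.24 / 25.49 ≈ 1.226.
Distances: root-2 1.414 (Δ 0.188); 5:4 1.250 (Δ 0.024); root-3 1.732 (Δ 0.506); 4:3 1.333 (Δ 0.107).

5:4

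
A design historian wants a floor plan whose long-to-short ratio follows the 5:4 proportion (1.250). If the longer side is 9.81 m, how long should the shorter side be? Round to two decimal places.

7.85 m

5:4 = 1.25000.
Shorter side = 9.81 ÷ 1.25000 ≈ 7.8480 → 7.85 m.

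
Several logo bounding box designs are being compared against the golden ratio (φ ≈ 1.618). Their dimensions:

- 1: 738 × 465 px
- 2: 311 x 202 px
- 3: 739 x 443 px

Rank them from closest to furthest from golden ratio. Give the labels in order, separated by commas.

1, 3, 2

Ratios: 1 = 738 / 465 ≈ 1.587; 2 = 311 / 202 ≈ 1.540; 3 = 739 / 443 ≈ 1.668.
|Δ from 1.618|: 1 0.031; 2 0.078; 3 0.050.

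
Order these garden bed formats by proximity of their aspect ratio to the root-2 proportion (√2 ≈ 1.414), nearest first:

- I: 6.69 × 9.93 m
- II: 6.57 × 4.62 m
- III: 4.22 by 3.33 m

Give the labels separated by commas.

II, I, III

Ratios: I = 9.93 / 6.69 ≈ 1.484; II = 6.57 / 4.62 ≈ 1.422; III = 4.22 / 3.33 ≈ 1.267.
|Δ from 1.414|: I 0.070; II 0.008; III 0.147.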